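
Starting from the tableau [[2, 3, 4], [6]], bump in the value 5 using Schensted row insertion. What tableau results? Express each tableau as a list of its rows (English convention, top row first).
[[2, 3, 4, 5], [6]]

5 is larger than every entry of row 1, so it is appended to row 1. The new tableau is [[2, 3, 4, 5], [6]].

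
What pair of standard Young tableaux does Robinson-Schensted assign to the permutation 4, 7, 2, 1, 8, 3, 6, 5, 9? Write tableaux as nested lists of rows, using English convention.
P = [[1, 3, 5, 9], [2, 6, 8], [4, 7]], Q = [[1, 2, 5, 9], [3, 6, 7], [4, 8]]

Insert each entry of the permutation into P by Schensted row insertion, recording in Q the position of each new cell.

Insert 4: appended to row 1. P = [[4]].
Insert 7: appended to row 1. P = [[4, 7]].
Insert 2: 2 bumps 4 from row 1; 4 starts row 2. P = [[2, 7], [4]].
Insert 1: 1 bumps 2 from row 1; 2 bumps 4 from row 2; 4 starts row 3. P = [[1, 7], [2], [4]].
Insert 8: appended to row 1. P = [[1, 7, 8], [2], [4]].
Insert 3: 3 bumps 7 from row 1; 7 appends to row 2. P = [[1, 3, 8], [2, 7], [4]].
Insert 6: 6 bumps 8 from row 1; 8 appends to row 2. P = [[1, 3, 6], [2, 7, 8], [4]].
Insert 5: 5 bumps 6 from row 1; 6 bumps 7 from row 2; 7 appends to row 3. P = [[1, 3, 5], [2, 6, 8], [4, 7]].
Insert 9: appended to row 1. P = [[1, 3, 5, 9], [2, 6, 8], [4, 7]].

So P = [[1, 3, 5, 9], [2, 6, 8], [4, 7]], Q = [[1, 2, 5, 9], [3, 6, 7], [4, 8]].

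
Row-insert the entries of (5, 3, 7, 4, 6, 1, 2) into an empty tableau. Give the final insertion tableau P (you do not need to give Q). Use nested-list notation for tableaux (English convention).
P = [[1, 2, 6], [3, 4], [5, 7]]

After inserting 5: P = [[5]].
After inserting 3: P = [[3], [5]].
After inserting 7: P = [[3, 7], [5]].
After inserting 4: P = [[3, 4], [5, 7]].
After inserting 6: P = [[3, 4, 6], [5, 7]].
After inserting 1: P = [[1, 4, 6], [3, 7], [5]].
After inserting 2: P = [[1, 2, 6], [3, 4], [5, 7]].

So P = [[1, 2, 6], [3, 4], [5, 7]].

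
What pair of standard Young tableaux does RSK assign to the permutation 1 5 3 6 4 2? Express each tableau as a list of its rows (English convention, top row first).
P = [[1, 2, 4], [3, 6], [5]], Q = [[1, 2, 4], [3, 5], [6]]

Insert each entry of the permutation into P by Schensted row insertion, recording in Q the position of each new cell.

Insert 1: appended to row 1. P = [[1]], Q = [[1]].
Insert 5: appended to row 1. P = [[1, 5]], Q = [[1, 2]].
Insert 3: 3 bumps 5 from row 1; 5 starts row 2. P = [[1, 3], [5]], Q = [[1, 2], [3]].
Insert 6: appended to row 1. P = [[1, 3, 6], [5]], Q = [[1, 2, 4], [3]].
Insert 4: 4 bumps 6 from row 1; 6 appends to row 2. P = [[1, 3, 4], [5, 6]], Q = [[1, 2, 4], [3, 5]].
Insert 2: 2 bumps 3 from row 1; 3 bumps 5 from row 2; 5 starts row 3. P = [[1, 2, 4], [3, 6], [5]], Q = [[1, 2, 4], [3, 5], [6]].

So P = [[1, 2, 4], [3, 6], [5]], Q = [[1, 2, 4], [3, 5], [6]].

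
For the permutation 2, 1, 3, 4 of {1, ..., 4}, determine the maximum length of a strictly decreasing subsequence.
2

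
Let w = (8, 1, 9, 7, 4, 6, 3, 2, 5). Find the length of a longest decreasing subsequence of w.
5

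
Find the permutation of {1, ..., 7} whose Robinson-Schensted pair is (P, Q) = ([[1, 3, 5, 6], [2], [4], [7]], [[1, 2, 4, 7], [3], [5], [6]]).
Reverse RSK: for i = n, n-1, ..., 1, locate i in Q, remove the corresponding corner cell from P, and reverse-bump its entry up through P; the value ejected from row 1 is w(i).

So w = 2 7 4 5 3 1 6.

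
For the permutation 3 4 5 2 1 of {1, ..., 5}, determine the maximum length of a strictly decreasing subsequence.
3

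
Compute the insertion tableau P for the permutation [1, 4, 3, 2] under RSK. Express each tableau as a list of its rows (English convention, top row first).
Insert 1: appended to row 1. P = [[1]].
Insert 4: appended to row 1. P = [[1, 4]].
Insert 3: 3 bumps 4 from row 1; 4 starts row 2. P = [[1, 3], [4]].
Insert 2: 2 bumps 3 from row 1; 3 bumps 4 from row 2; 4 starts row 3. P = [[1, 2], [3], [4]].

So P = [[1, 2], [3], [4]].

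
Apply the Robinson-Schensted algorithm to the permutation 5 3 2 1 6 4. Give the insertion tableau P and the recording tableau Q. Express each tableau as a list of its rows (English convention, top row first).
P = [[1, 4], [2, 6], [3], [5]], Q = [[1, 5], [2, 6], [3], [4]]

Insert each entry of the permutation into P by Schensted row insertion, recording in Q the position of each new cell.

Insert 5: appended to row 1. P = [[5]].
Insert 3: 3 bumps 5 from row 1; 5 starts row 2. P = [[3], [5]].
Insert 2: 2 bumps 3 from row 1; 3 bumps 5 from row 2; 5 starts row 3. P = [[2], [3], [5]].
Insert 1: 1 bumps 2 from row 1; 2 bumps 3 from row 2; 3 bumps 5 from row 3; 5 starts row 4. P = [[1], [2], [3], [5]].
Insert 6: appended to row 1. P = [[1, 6], [2], [3], [5]].
Insert 4: 4 bumps 6 from row 1; 6 appends to row 2. P = [[1, 4], [2, 6], [3], [5]].

So P = [[1, 4], [2, 6], [3], [5]], Q = [[1, 5], [2, 6], [3], [4]].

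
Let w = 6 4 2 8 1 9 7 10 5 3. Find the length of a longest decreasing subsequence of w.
4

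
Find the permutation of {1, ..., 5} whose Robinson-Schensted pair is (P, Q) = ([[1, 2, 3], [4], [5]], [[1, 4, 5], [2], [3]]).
5 4 1 2 3

Reverse the RSK construction: for i from n down to 1, find the cell of Q containing i, remove the entry at that cell from P, and reverse-bump it up through P; the value ejected from row 1 is w(i).

Step i=5: Q has 5 at row 1, column 3; remove that cell from P, ejecting 3. So w(5) = 3. P is now [[1, 2], [4], [5]].
Step i=4: Q has 4 at row 1, column 2; remove that cell from P, ejecting 2. So w(4) = 2. P is now [[1], [4], [5]].
Step i=3: Q has 3 at row 3, column 1; remove 5 from row 3 of P and reverse-bump: 5 enters row 2 and ejects 4; 4 enters row 1 and ejects 1. So w(3) = 1. P is now [[4], [5]].
Step i=2: Q has 2 at row 2, column 1; remove 5 from row 2 of P and reverse-bump: 5 enters row 1 and ejects 4. So w(2) = 4. P is now [[5]].
Step i=1: Q has 1 at row 1, column 1; remove that cell from P, ejecting 5. So w(1) = 5. P is now [].

So w = 5 4 1 2 3.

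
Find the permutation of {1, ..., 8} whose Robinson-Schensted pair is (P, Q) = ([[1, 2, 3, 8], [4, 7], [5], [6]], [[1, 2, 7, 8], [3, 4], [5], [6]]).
6 7 1 5 4 2 3 8

Reverse the RSK construction: for i from n down to 1, find the cell of Q containing i, remove the entry at that cell from P, and reverse-bump it up through P; the value ejected from row 1 is w(i).

Step i=8: Q has 8 at row 1, column 4; remove that cell from P, ejecting 8. So w(8) = 8. P is now [[1, 2, 3], [4, 7], [5], [6]].
Step i=7: Q has 7 at row 1, column 3; remove that cell from P, ejecting 3. So w(7) = 3. P is now [[1, 2], [4, 7], [5], [6]].
Step i=6: Q has 6 at row 4, column 1; remove 6 from row 4 of P and reverse-bump: 6 enters row 3 and ejects 5; 5 enters row 2 and ejects 4; 4 enters row 1 and ejects 2. So w(6) = 2. P is now [[1, 4], [5, 7], [6]].
Step i=5: Q has 5 at row 3, column 1; remove 6 from row 3 of P and reverse-bump: 6 enters row 2 and ejects 5; 5 enters row 1 and ejects 4. So w(5) = 4. P is now [[1, 5], [6, 7]].
Step i=4: Q has 4 at row 2, column 2; remove 7 from row 2 of P and reverse-bump: 7 enters row 1 and ejects 5. So w(4) = 5. P is now [[1, 7], [6]].
Step i=3: Q has 3 at row 2, column 1; remove 6 from row 2 of P and reverse-bump: 6 enters row 1 and ejects 1. So w(3) = 1. P is now [[6, 7]].
Step i=2: Q has 2 at row 1, column 2; remove that cell from P, ejecting 7. So w(2) = 7. P is now [[6]].
Step i=1: Q has 1 at row 1, column 1; remove that cell from P, ejecting 6. So w(1) = 6. P is now [].

So w = 6 7 1 5 4 2 3 8.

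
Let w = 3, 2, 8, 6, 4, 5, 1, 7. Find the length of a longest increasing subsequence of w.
4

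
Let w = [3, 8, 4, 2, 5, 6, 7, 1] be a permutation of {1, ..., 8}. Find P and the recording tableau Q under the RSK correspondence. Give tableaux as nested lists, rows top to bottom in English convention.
Insert each entry of the permutation into P by Schensted row insertion, recording in Q the position of each new cell.

Insert 3: appended to row 1. P = [[3]].
Insert 8: appended to row 1. P = [[3, 8]].
Insert 4: 4 bumps 8 from row 1; 8 starts row 2. P = [[3, 4], [8]].
Insert 2: 2 bumps 3 from row 1; 3 bumps 8 from row 2; 8 starts row 3. P = [[2, 4], [3], [8]].
Insert 5: appended to row 1. P = [[2, 4, 5], [3], [8]].
Insert 6: appended to row 1. P = [[2, 4, 5, 6], [3], [8]].
Insert 7: appended to row 1. P = [[2, 4, 5, 6, 7], [3], [8]].
Insert 1: 1 bumps 2 from row 1; 2 bumps 3 from row 2; 3 bumps 8 from row 3; 8 starts row 4. P = [[1, 4, 5, 6, 7], [2], [3], [8]].

So P = [[1, 4, 5, 6, 7], [2], [3], [8]], Q = [[1, 2, 5, 6, 7], [3], [4], [8]].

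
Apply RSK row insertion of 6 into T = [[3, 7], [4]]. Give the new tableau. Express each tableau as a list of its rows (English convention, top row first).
[[3, 6], [4, 7]]

In row 1, 6 replaces 7 (the leftmost entry greater than 6); 7 is bumped to row 2. 7 is appended to row 2. The new tableau is [[3, 6], [4, 7]].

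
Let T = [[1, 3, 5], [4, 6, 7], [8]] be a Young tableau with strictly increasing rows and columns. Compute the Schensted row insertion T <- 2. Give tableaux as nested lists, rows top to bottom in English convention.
[[1, 2, 5], [3, 6, 7], [4], [8]]

In row 1, 2 replaces 3 (the leftmost entry greater than 2); 3 is bumped to row 2. In row 2, 3 replaces 4 (the leftmost entry greater than 3); 4 is bumped to row 3. In row 3, 4 replaces 8 (the leftmost entry greater than 4); 8 is bumped to row 4. 8 starts a new row 4. The new tableau is [[1, 2, 5], [3, 6, 7], [4], [8]].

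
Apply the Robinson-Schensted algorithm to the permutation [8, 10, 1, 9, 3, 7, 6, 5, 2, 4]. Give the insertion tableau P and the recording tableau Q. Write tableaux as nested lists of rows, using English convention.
Insert each entry of the permutation into P by Schensted row insertion, recording in Q the position of each new cell.

Insert 8: appended to row 1. P = [[8]].
Insert 10: appended to row 1. P = [[8, 10]].
Insert 1: 1 bumps 8 from row 1; 8 starts row 2. P = [[1, 10], [8]].
Insert 9: 9 bumps 10 from row 1; 10 appends to row 2. P = [[1, 9], [8, 10]].
Insert 3: 3 bumps 9 from row 1; 9 bumps 10 from row 2; 10 starts row 3. P = [[1, 3], [8, 9], [10]].
Insert 7: appended to row 1. P = [[1, 3, 7], [8, 9], [10]].
Insert 6: 6 bumps 7 from row 1; 7 bumps 8 from row 2; 8 bumps 10 from row 3; 10 starts row 4. P = [[1, 3, 6], [7, 9], [8], [10]].
Insert 5: 5 bumps 6 from row 1; 6 bumps 7 from row 2; 7 bumps 8 from row 3; 8 bumps 10 from row 4; 10 starts row 5. P = [[1, 3, 5], [6, 9], [7], [8], [10]].
Insert 2: 2 bumps 3 from row 1; 3 bumps 6 from row 2; 6 bumps 7 from row 3; 7 bumps 8 from row 4; 8 bumps 10 from row 5; 10 starts row 6. P = [[1, 2, 5], [3, 9], [6], [7], [8], [10]].
Insert 4: 4 bumps 5 from row 1; 5 bumps 9 from row 2; 9 appends to row 3. P = [[1, 2, 4], [3, 5], [6, 9], [7], [8], [10]].

So P = [[1, 2, 4], [3, 5], [6, 9], [7], [8], [10]], Q = [[1, 2, 6], [3, 4], [5, 10], [7], [8], [9]].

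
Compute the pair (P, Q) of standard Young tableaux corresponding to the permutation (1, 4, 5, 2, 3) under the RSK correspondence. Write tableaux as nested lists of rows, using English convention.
P = [[1, 2, 3], [4, 5]], Q = [[1, 2, 3], [4, 5]]

Insert each entry of the permutation into P by Schensted row insertion, recording in Q the position of each new cell.

Insert 1: appended to row 1. P = [[1]], Q = [[1]].
Insert 4: appended to row 1. P = [[1, 4]], Q = [[1, 2]].
Insert 5: appended to row 1. P = [[1, 4, 5]], Q = [[1, 2, 3]].
Insert 2: 2 bumps 4 from row 1; 4 starts row 2. P = [[1, 2, 5], [4]], Q = [[1, 2, 3], [4]].
Insert 3: 3 bumps 5 from row 1; 5 appends to row 2. P = [[1, 2, 3], [4, 5]], Q = [[1, 2, 3], [4, 5]].

So P = [[1, 2, 3], [4, 5]], Q = [[1, 2, 3], [4, 5]].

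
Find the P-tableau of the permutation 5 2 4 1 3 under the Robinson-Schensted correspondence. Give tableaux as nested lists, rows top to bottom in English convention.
Insert 5: appended to row 1. P = [[5]].
Insert 2: 2 bumps 5 from row 1; 5 starts row 2. P = [[2], [5]].
Insert 4: appended to row 1. P = [[2, 4], [5]].
Insert 1: 1 bumps 2 from row 1; 2 bumps 5 from row 2; 5 starts row 3. P = [[1, 4], [2], [5]].
Insert 3: 3 bumps 4 from row 1; 4 appends to row 2. P = [[1, 3], [2, 4], [5]].

So P = [[1, 3], [2, 4], [5]].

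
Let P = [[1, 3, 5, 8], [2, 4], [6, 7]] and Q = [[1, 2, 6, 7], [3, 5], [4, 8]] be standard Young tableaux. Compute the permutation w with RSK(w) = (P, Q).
Reverse RSK: for i = n, n-1, ..., 1, locate i in Q, remove the corresponding corner cell from P, and reverse-bump its entry up through P; the value ejected from row 1 is w(i).

So w = 6 7 2 1 4 5 8 3.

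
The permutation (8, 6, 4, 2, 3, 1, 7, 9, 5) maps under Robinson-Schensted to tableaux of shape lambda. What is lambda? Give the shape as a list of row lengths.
Row-insert each entry into an empty tableau.

After inserting 8: P = [[8]].
After inserting 6: P = [[6], [8]].
After inserting 4: P = [[4], [6], [8]].
After inserting 2: P = [[2], [4], [6], [8]].
After inserting 3: P = [[2, 3], [4], [6], [8]].
After inserting 1: P = [[1, 3], [2], [4], [6], [8]].
After inserting 7: P = [[1, 3, 7], [2], [4], [6], [8]].
After inserting 9: P = [[1, 3, 7, 9], [2], [4], [6], [8]].
After inserting 5: P = [[1, 3, 5, 9], [2, 7], [4], [6], [8]].

The final insertion tableau P = [[1, 3, 5, 9], [2, 7], [4], [6], [8]] has shape [4, 2, 1, 1, 1].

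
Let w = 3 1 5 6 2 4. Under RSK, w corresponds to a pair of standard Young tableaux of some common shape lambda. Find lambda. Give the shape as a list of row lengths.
Row-insert each entry into an empty tableau.

After inserting 3: P = [[3]].
After inserting 1: P = [[1], [3]].
After inserting 5: P = [[1, 5], [3]].
After inserting 6: P = [[1, 5, 6], [3]].
After inserting 2: P = [[1, 2, 6], [3, 5]].
After inserting 4: P = [[1, 2, 4], [3, 5, 6]].

The final insertion tableau P = [[1, 2, 4], [3, 5, 6]] has shape [3, 3].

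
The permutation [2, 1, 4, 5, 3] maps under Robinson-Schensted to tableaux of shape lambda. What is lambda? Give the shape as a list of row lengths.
Row-insert each entry into an empty tableau.

After inserting 2: P = [[2]].
After inserting 1: P = [[1], [2]].
After inserting 4: P = [[1, 4], [2]].
After inserting 5: P = [[1, 4, 5], [2]].
After inserting 3: P = [[1, 3, 5], [2, 4]].

The final insertion tableau P = [[1, 3, 5], [2, 4]] has shape [3, 2].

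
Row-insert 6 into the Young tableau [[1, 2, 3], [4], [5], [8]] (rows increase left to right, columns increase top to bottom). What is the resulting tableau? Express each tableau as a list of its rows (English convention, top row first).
[[1, 2, 3, 6], [4], [5], [8]]

6 is larger than every entry of row 1, so it is appended to row 1. The new tableau is [[1, 2, 3, 6], [4], [5], [8]].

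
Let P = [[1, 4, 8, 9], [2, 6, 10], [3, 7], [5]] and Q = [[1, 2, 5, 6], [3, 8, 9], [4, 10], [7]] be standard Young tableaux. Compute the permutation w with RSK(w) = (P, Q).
5 7 3 2 8 10 1 6 9 4

Reverse the RSK construction: for i from n down to 1, find the cell of Q containing i, remove the entry at that cell from P, and reverse-bump it up through P; the value ejected from row 1 is w(i).

Step i=10: Q has 10 at row 3, column 2; remove 7 from row 3 of P and reverse-bump: 7 enters row 2 and ejects 6; 6 enters row 1 and ejects 4. So w(10) = 4. P is now [[1, 6, 8, 9], [2, 7, 10], [3], [5]].
Step i=9: Q has 9 at row 2, column 3; remove 10 from row 2 of P and reverse-bump: 10 enters row 1 and ejects 9. So w(9) = 9. P is now [[1, 6, 8, 10], [2, 7], [3], [5]].
Step i=8: Q has 8 at row 2, column 2; remove 7 from row 2 of P and reverse-bump: 7 enters row 1 and ejects 6. So w(8) = 6. P is now [[1, 7, 8, 10], [2], [3], [5]].
Step i=7: Q has 7 at row 4, column 1; remove 5 from row 4 of P and reverse-bump: 5 enters row 3 and ejects 3; 3 enters row 2 and ejects 2; 2 enters row 1 and ejects 1. So w(7) = 1. P is now [[2, 7, 8, 10], [3], [5]].
Step i=6: Q has 6 at row 1, column 4; remove that cell from P, ejecting 10. So w(6) = 10. P is now [[2, 7, 8], [3], [5]].
Step i=5: Q has 5 at row 1, column 3; remove that cell from P, ejecting 8. So w(5) = 8. P is now [[2, 7], [3], [5]].
Step i=4: Q has 4 at row 3, column 1; remove 5 from row 3 of P and reverse-bump: 5 enters row 2 and ejects 3; 3 enters row 1 and ejects 2. So w(4) = 2. P is now [[3, 7], [5]].
Step i=3: Q has 3 at row 2, column 1; remove 5 from row 2 of P and reverse-bump: 5 enters row 1 and ejects 3. So w(3) = 3. P is now [[5, 7]].
Step i=2: Q has 2 at row 1, column 2; remove that cell from P, ejecting 7. So w(2) = 7. P is now [[5]].
Step i=1: Q has 1 at row 1, column 1; remove that cell from P, ejecting 5. So w(1) = 5. P is now [].

So w = 5 7 3 2 8 10 1 6 9 4.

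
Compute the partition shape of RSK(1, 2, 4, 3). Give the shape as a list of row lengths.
[3, 1]

Row-insert each entry into an empty tableau.

After inserting 1: P = [[1]].
After inserting 2: P = [[1, 2]].
After inserting 4: P = [[1, 2, 4]].
After inserting 3: P = [[1, 2, 3], [4]].

The final insertion tableau P = [[1, 2, 3], [4]] has shape [3, 1].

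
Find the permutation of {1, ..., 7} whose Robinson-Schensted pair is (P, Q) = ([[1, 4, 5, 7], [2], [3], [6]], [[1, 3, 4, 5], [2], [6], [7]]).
Reverse RSK: for i = n, n-1, ..., 1, locate i in Q, remove the corresponding corner cell from P, and reverse-bump its entry up through P; the value ejected from row 1 is w(i).

So w = 6 3 4 5 7 2 1.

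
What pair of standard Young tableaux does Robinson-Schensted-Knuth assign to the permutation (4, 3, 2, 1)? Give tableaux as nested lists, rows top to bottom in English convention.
Insert each entry of the permutation into P by Schensted row insertion, recording in Q the position of each new cell.

Insert 4: appended to row 1. P = [[4]].
Insert 3: 3 bumps 4 from row 1; 4 starts row 2. P = [[3], [4]].
Insert 2: 2 bumps 3 from row 1; 3 bumps 4 from row 2; 4 starts row 3. P = [[2], [3], [4]].
Insert 1: 1 bumps 2 from row 1; 2 bumps 3 from row 2; 3 bumps 4 from row 3; 4 starts row 4. P = [[1], [2], [3], [4]].

So P = [[1], [2], [3], [4]], Q = [[1], [2], [3], [4]].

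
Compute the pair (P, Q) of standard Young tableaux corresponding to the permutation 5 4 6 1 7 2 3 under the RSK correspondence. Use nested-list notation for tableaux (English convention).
P = [[1, 2, 3], [4, 6, 7], [5]], Q = [[1, 3, 5], [2, 6, 7], [4]]

Insert each entry of the permutation into P by Schensted row insertion, recording in Q the position of each new cell.

Insert 5: appended to row 1. P = [[5]].
Insert 4: 4 bumps 5 from row 1; 5 starts row 2. P = [[4], [5]].
Insert 6: appended to row 1. P = [[4, 6], [5]].
Insert 1: 1 bumps 4 from row 1; 4 bumps 5 from row 2; 5 starts row 3. P = [[1, 6], [4], [5]].
Insert 7: appended to row 1. P = [[1, 6, 7], [4], [5]].
Insert 2: 2 bumps 6 from row 1; 6 appends to row 2. P = [[1, 2, 7], [4, 6], [5]].
Insert 3: 3 bumps 7 from row 1; 7 appends to row 2. P = [[1, 2, 3], [4, 6, 7], [5]].

So P = [[1, 2, 3], [4, 6, 7], [5]], Q = [[1, 3, 5], [2, 6, 7], [4]].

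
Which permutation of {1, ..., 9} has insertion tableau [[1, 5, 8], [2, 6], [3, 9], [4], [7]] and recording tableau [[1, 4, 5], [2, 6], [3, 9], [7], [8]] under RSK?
7 4 3 6 9 8 2 1 5

Reverse RSK: for i = n, n-1, ..., 1, locate i in Q, remove the corresponding corner cell from P, and reverse-bump its entry up through P; the value ejected from row 1 is w(i).

So w = 7 4 3 6 9 8 2 1 5.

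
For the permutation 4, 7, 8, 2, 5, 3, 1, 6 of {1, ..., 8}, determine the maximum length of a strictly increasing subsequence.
3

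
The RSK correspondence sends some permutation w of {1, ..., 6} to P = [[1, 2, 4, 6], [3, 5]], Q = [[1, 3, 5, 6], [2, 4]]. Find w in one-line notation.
3 1 5 2 4 6

Reverse the RSK construction: for i from n down to 1, find the cell of Q containing i, remove the entry at that cell from P, and reverse-bump it up through P; the value ejected from row 1 is w(i).

Step i=6: Q has 6 at row 1, column 4; remove that cell from P, ejecting 6. So w(6) = 6. P is now [[1, 2, 4], [3, 5]].
Step i=5: Q has 5 at row 1, column 3; remove that cell from P, ejecting 4. So w(5) = 4. P is now [[1, 2], [3, 5]].
Step i=4: Q has 4 at row 2, column 2; remove 5 from row 2 of P and reverse-bump: 5 enters row 1 and ejects 2. So w(4) = 2. P is now [[1, 5], [3]].
Step i=3: Q has 3 at row 1, column 2; remove that cell from P, ejecting 5. So w(3) = 5. P is now [[1], [3]].
Step i=2: Q has 2 at row 2, column 1; remove 3 from row 2 of P and reverse-bump: 3 enters row 1 and ejects 1. So w(2) = 1. P is now [[3]].
Step i=1: Q has 1 at row 1, column 1; remove that cell from P, ejecting 3. So w(1) = 3. P is now [].

So w = 3 1 5 2 4 6.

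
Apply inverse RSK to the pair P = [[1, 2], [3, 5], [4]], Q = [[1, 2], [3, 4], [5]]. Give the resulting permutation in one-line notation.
4 5 1 3 2

Reverse the RSK construction: for i from n down to 1, find the cell of Q containing i, remove the entry at that cell from P, and reverse-bump it up through P; the value ejected from row 1 is w(i).

Step i=5: Q has 5 at row 3, column 1; remove 4 from row 3 of P and reverse-bump: 4 enters row 2 and ejects 3; 3 enters row 1 and ejects 2. So w(5) = 2. P is now [[1, 3], [4, 5]].
Step i=4: Q has 4 at row 2, column 2; remove 5 from row 2 of P and reverse-bump: 5 enters row 1 and ejects 3. So w(4) = 3. P is now [[1, 5], [4]].
Step i=3: Q has 3 at row 2, column 1; remove 4 from row 2 of P and reverse-bump: 4 enters row 1 and ejects 1. So w(3) = 1. P is now [[4, 5]].
Step i=2: Q has 2 at row 1, column 2; remove that cell from P, ejecting 5. So w(2) = 5. P is now [[4]].
Step i=1: Q has 1 at row 1, column 1; remove that cell from P, ejecting 4. So w(1) = 4. P is now [].

So w = 4 5 1 3 2.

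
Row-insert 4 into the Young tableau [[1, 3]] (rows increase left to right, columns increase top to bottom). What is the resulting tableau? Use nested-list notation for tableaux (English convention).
4 is larger than every entry of row 1, so it is appended to row 1. The new tableau is [[1, 3, 4]].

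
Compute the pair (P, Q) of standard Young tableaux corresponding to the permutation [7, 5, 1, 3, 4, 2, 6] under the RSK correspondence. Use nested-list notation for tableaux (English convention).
P = [[1, 2, 4, 6], [3], [5], [7]], Q = [[1, 4, 5, 7], [2], [3], [6]]

Insert each entry of the permutation into P by Schensted row insertion, recording in Q the position of each new cell.

After inserting 7: P = [[7]].
After inserting 5: P = [[5], [7]].
After inserting 1: P = [[1], [5], [7]].
After inserting 3: P = [[1, 3], [5], [7]].
After inserting 4: P = [[1, 3, 4], [5], [7]].
After inserting 2: P = [[1, 2, 4], [3], [5], [7]].
After inserting 6: P = [[1, 2, 4, 6], [3], [5], [7]].

So P = [[1, 2, 4, 6], [3], [5], [7]], Q = [[1, 4, 5, 7], [2], [3], [6]].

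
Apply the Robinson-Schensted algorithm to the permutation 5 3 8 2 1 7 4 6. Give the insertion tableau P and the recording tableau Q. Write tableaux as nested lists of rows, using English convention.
Insert each entry of the permutation into P by Schensted row insertion, recording in Q the position of each new cell.

Insert 5: appended to row 1. P = [[5]].
Insert 3: 3 bumps 5 from row 1; 5 starts row 2. P = [[3], [5]].
Insert 8: appended to row 1. P = [[3, 8], [5]].
Insert 2: 2 bumps 3 from row 1; 3 bumps 5 from row 2; 5 starts row 3. P = [[2, 8], [3], [5]].
Insert 1: 1 bumps 2 from row 1; 2 bumps 3 from row 2; 3 bumps 5 from row 3; 5 starts row 4. P = [[1, 8], [2], [3], [5]].
Insert 7: 7 bumps 8 from row 1; 8 appends to row 2. P = [[1, 7], [2, 8], [3], [5]].
Insert 4: 4 bumps 7 from row 1; 7 bumps 8 from row 2; 8 appends to row 3. P = [[1, 4], [2, 7], [3, 8], [5]].
Insert 6: appended to row 1. P = [[1, 4, 6], [2, 7], [3, 8], [5]].

So P = [[1, 4, 6], [2, 7], [3, 8], [5]], Q = [[1, 3, 8], [2, 6], [4, 7], [5]].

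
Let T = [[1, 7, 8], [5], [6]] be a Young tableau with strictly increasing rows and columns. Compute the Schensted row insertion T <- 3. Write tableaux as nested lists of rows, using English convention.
[[1, 3, 8], [5, 7], [6]]

In row 1, 3 replaces 7 (the leftmost entry greater than 3); 7 is bumped to row 2. 7 is appended to row 2. The new tableau is [[1, 3, 8], [5, 7], [6]].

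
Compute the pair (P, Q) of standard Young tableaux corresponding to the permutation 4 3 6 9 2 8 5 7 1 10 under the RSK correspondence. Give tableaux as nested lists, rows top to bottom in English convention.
P = [[1, 5, 7, 10], [2, 6, 8], [3, 9], [4]], Q = [[1, 3, 4, 10], [2, 6, 8], [5, 7], [9]]

Insert each entry of the permutation into P by Schensted row insertion, recording in Q the position of each new cell.

Insert 4: appended to row 1. P = [[4]], Q = [[1]].
Insert 3: 3 bumps 4 from row 1; 4 starts row 2. P = [[3], [4]], Q = [[1], [2]].
Insert 6: appended to row 1. P = [[3, 6], [4]], Q = [[1, 3], [2]].
Insert 9: appended to row 1. P = [[3, 6, 9], [4]], Q = [[1, 3, 4], [2]].
Insert 2: 2 bumps 3 from row 1; 3 bumps 4 from row 2; 4 starts row 3. P = [[2, 6, 9], [3], [4]], Q = [[1, 3, 4], [2], [5]].
Insert 8: 8 bumps 9 from row 1; 9 appends to row 2. P = [[2, 6, 8], [3, 9], [4]], Q = [[1, 3, 4], [2, 6], [5]].
Insert 5: 5 bumps 6 from row 1; 6 bumps 9 from row 2; 9 appends to row 3. P = [[2, 5, 8], [3, 6], [4, 9]], Q = [[1, 3, 4], [2, 6], [5, 7]].
Insert 7: 7 bumps 8 from row 1; 8 appends to row 2. P = [[2, 5, 7], [3, 6, 8], [4, 9]], Q = [[1, 3, 4], [2, 6, 8], [5, 7]].
Insert 1: 1 bumps 2 from row 1; 2 bumps 3 from row 2; 3 bumps 4 from row 3; 4 starts row 4. P = [[1, 5, 7], [2, 6, 8], [3, 9], [4]], Q = [[1, 3, 4], [2, 6, 8], [5, 7], [9]].
Insert 10: appended to row 1. P = [[1, 5, 7, 10], [2, 6, 8], [3, 9], [4]], Q = [[1, 3, 4, 10], [2, 6, 8], [5, 7], [9]].

So P = [[1, 5, 7, 10], [2, 6, 8], [3, 9], [4]], Q = [[1, 3, 4, 10], [2, 6, 8], [5, 7], [9]].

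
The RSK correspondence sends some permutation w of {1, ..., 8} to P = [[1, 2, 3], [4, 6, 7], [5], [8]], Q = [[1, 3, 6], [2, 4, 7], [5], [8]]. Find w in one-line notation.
Reverse RSK: for i = n, n-1, ..., 1, locate i in Q, remove the corresponding corner cell from P, and reverse-bump its entry up through P; the value ejected from row 1 is w(i).

So w = 5 1 8 6 2 7 4 3.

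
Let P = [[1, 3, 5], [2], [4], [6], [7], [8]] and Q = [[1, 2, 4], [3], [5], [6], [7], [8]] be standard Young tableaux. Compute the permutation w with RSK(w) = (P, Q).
Reverse RSK: for i = n, n-1, ..., 1, locate i in Q, remove the corresponding corner cell from P, and reverse-bump its entry up through P; the value ejected from row 1 is w(i).

So w = 2 8 4 7 6 5 3 1.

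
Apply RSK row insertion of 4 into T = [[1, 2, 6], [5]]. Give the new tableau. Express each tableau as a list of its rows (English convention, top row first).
[[1, 2, 4], [5, 6]]

In row 1, 4 replaces 6 (the leftmost entry greater than 4); 6 is bumped to row 2. 6 is appended to row 2. The new tableau is [[1, 2, 4], [5, 6]].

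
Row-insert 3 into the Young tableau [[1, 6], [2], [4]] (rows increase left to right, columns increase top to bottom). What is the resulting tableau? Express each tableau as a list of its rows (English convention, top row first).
In row 1, 3 replaces 6 (the leftmost entry greater than 3); 6 is bumped to row 2. 6 is appended to row 2. The new tableau is [[1, 3], [2, 6], [4]].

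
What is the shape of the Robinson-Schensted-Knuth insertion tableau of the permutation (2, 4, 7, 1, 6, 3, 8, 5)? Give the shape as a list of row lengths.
[4, 3, 1]

Row-insert each entry into an empty tableau.

After inserting 2: P = [[2]].
After inserting 4: P = [[2, 4]].
After inserting 7: P = [[2, 4, 7]].
After inserting 1: P = [[1, 4, 7], [2]].
After inserting 6: P = [[1, 4, 6], [2, 7]].
After inserting 3: P = [[1, 3, 6], [2, 4], [7]].
After inserting 8: P = [[1, 3, 6, 8], [2, 4], [7]].
After inserting 5: P = [[1, 3, 5, 8], [2, 4, 6], [7]].

The final insertion tableau P = [[1, 3, 5, 8], [2, 4, 6], [7]] has shape [4, 3, 1].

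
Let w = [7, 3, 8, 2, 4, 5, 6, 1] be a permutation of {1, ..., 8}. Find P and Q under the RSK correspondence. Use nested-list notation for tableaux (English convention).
P = [[1, 4, 5, 6], [2, 8], [3], [7]], Q = [[1, 3, 6, 7], [2, 5], [4], [8]]

Insert each entry of the permutation into P by Schensted row insertion, recording in Q the position of each new cell.

Insert 7: appended to row 1. P = [[7]].
Insert 3: 3 bumps 7 from row 1; 7 starts row 2. P = [[3], [7]].
Insert 8: appended to row 1. P = [[3, 8], [7]].
Insert 2: 2 bumps 3 from row 1; 3 bumps 7 from row 2; 7 starts row 3. P = [[2, 8], [3], [7]].
Insert 4: 4 bumps 8 from row 1; 8 appends to row 2. P = [[2, 4], [3, 8], [7]].
Insert 5: appended to row 1. P = [[2, 4, 5], [3, 8], [7]].
Insert 6: appended to row 1. P = [[2, 4, 5, 6], [3, 8], [7]].
Insert 1: 1 bumps 2 from row 1; 2 bumps 3 from row 2; 3 bumps 7 from row 3; 7 starts row 4. P = [[1, 4, 5, 6], [2, 8], [3], [7]].

So P = [[1, 4, 5, 6], [2, 8], [3], [7]], Q = [[1, 3, 6, 7], [2, 5], [4], [8]].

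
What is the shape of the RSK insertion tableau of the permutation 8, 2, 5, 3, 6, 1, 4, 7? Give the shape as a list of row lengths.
[4, 2, 1, 1]

Row-insert each entry into an empty tableau.

After inserting 8: P = [[8]].
After inserting 2: P = [[2], [8]].
After inserting 5: P = [[2, 5], [8]].
After inserting 3: P = [[2, 3], [5], [8]].
After inserting 6: P = [[2, 3, 6], [5], [8]].
After inserting 1: P = [[1, 3, 6], [2], [5], [8]].
After inserting 4: P = [[1, 3, 4], [2, 6], [5], [8]].
After inserting 7: P = [[1, 3, 4, 7], [2, 6], [5], [8]].

The final insertion tableau P = [[1, 3, 4, 7], [2, 6], [5], [8]] has shape [4, 2, 1, 1].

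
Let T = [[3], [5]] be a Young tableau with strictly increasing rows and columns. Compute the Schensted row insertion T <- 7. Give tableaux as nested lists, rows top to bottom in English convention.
[[3, 7], [5]]

7 is larger than every entry of row 1, so it is appended to row 1. The new tableau is [[3, 7], [5]].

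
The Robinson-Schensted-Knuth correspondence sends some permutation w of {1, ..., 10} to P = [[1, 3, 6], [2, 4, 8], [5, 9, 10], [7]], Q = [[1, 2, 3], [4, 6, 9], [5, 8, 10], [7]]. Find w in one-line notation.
Reverse RSK: for i = n, n-1, ..., 1, locate i in Q, remove the corresponding corner cell from P, and reverse-bump its entry up through P; the value ejected from row 1 is w(i).

So w = 7 9 10 5 2 4 1 3 8 6.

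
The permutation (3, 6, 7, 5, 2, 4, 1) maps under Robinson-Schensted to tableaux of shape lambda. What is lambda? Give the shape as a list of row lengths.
[3, 2, 1, 1]

Row-insert each entry into an empty tableau.

After inserting 3: P = [[3]].
After inserting 6: P = [[3, 6]].
After inserting 7: P = [[3, 6, 7]].
After inserting 5: P = [[3, 5, 7], [6]].
After inserting 2: P = [[2, 5, 7], [3], [6]].
After inserting 4: P = [[2, 4, 7], [3, 5], [6]].
After inserting 1: P = [[1, 4, 7], [2, 5], [3], [6]].

The final insertion tableau P = [[1, 4, 7], [2, 5], [3], [6]] has shape [3, 2, 1, 1].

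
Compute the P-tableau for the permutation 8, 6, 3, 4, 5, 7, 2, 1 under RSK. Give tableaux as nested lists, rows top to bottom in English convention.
P = [[1, 4, 5, 7], [2], [3], [6], [8]]

Insert 8: appended to row 1. P = [[8]].
Insert 6: 6 bumps 8 from row 1; 8 starts row 2. P = [[6], [8]].
Insert 3: 3 bumps 6 from row 1; 6 bumps 8 from row 2; 8 starts row 3. P = [[3], [6], [8]].
Insert 4: appended to row 1. P = [[3, 4], [6], [8]].
Insert 5: appended to row 1. P = [[3, 4, 5], [6], [8]].
Insert 7: appended to row 1. P = [[3, 4, 5, 7], [6], [8]].
Insert 2: 2 bumps 3 from row 1; 3 bumps 6 from row 2; 6 bumps 8 from row 3; 8 starts row 4. P = [[2, 4, 5, 7], [3], [6], [8]].
Insert 1: 1 bumps 2 from row 1; 2 bumps 3 from row 2; 3 bumps 6 from row 3; 6 bumps 8 from row 4; 8 starts row 5. P = [[1, 4, 5, 7], [2], [3], [6], [8]].

So P = [[1, 4, 5, 7], [2], [3], [6], [8]].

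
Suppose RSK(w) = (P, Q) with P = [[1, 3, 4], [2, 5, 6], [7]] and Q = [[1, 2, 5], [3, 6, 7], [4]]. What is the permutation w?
Reverse the RSK construction: for i from n down to 1, find the cell of Q containing i, remove the entry at that cell from P, and reverse-bump it up through P; the value ejected from row 1 is w(i).

Step i=7: Q has 7 at row 2, column 3; remove 6 from row 2 of P and reverse-bump: 6 enters row 1 and ejects 4. So w(7) = 4. P is now [[1, 3, 6], [2, 5], [7]].
Step i=6: Q has 6 at row 2, column 2; remove 5 from row 2 of P and reverse-bump: 5 enters row 1 and ejects 3. So w(6) = 3. P is now [[1, 5, 6], [2], [7]].
Step i=5: Q has 5 at row 1, column 3; remove that cell from P, ejecting 6. So w(5) = 6. P is now [[1, 5], [2], [7]].
Step i=4: Q has 4 at row 3, column 1; remove 7 from row 3 of P and reverse-bump: 7 enters row 2 and ejects 2; 2 enters row 1 and ejects 1. So w(4) = 1. P is now [[2, 5], [7]].
Step i=3: Q has 3 at row 2, column 1; remove 7 from row 2 of P and reverse-bump: 7 enters row 1 and ejects 5. So w(3) = 5. P is now [[2, 7]].
Step i=2: Q has 2 at row 1, column 2; remove that cell from P, ejecting 7. So w(2) = 7. P is now [[2]].
Step i=1: Q has 1 at row 1, column 1; remove that cell from P, ejecting 2. So w(1) = 2. P is now [].

So w = 2 7 5 1 6 3 4.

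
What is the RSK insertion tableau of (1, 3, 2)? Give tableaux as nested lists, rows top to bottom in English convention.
Insert 1: appended to row 1. P = [[1]].
Insert 3: appended to row 1. P = [[1, 3]].
Insert 2: 2 bumps 3 from row 1; 3 starts row 2. P = [[1, 2], [3]].

So P = [[1, 2], [3]].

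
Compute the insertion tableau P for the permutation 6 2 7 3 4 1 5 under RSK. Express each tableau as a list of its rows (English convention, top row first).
P = [[1, 3, 4, 5], [2, 7], [6]]

Insert 6: appended to row 1. P = [[6]].
Insert 2: 2 bumps 6 from row 1; 6 starts row 2. P = [[2], [6]].
Insert 7: appended to row 1. P = [[2, 7], [6]].
Insert 3: 3 bumps 7 from row 1; 7 appends to row 2. P = [[2, 3], [6, 7]].
Insert 4: appended to row 1. P = [[2, 3, 4], [6, 7]].
Insert 1: 1 bumps 2 from row 1; 2 bumps 6 from row 2; 6 starts row 3. P = [[1, 3, 4], [2, 7], [6]].
Insert 5: appended to row 1. P = [[1, 3, 4, 5], [2, 7], [6]].

So P = [[1, 3, 4, 5], [2, 7], [6]].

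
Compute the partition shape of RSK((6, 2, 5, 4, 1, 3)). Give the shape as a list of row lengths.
Row-insert each entry into an empty tableau.

After inserting 6: P = [[6]].
After inserting 2: P = [[2], [6]].
After inserting 5: P = [[2, 5], [6]].
After inserting 4: P = [[2, 4], [5], [6]].
After inserting 1: P = [[1, 4], [2], [5], [6]].
After inserting 3: P = [[1, 3], [2, 4], [5], [6]].

The final insertion tableau P = [[1, 3], [2, 4], [5], [6]] has shape [2, 2, 1, 1].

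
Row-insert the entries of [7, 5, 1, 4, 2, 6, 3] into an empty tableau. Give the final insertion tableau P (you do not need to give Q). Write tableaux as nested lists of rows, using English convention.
P = [[1, 2, 3], [4, 6], [5], [7]]

After inserting 7: P = [[7]].
After inserting 5: P = [[5], [7]].
After inserting 1: P = [[1], [5], [7]].
After inserting 4: P = [[1, 4], [5], [7]].
After inserting 2: P = [[1, 2], [4], [5], [7]].
After inserting 6: P = [[1, 2, 6], [4], [5], [7]].
After inserting 3: P = [[1, 2, 3], [4, 6], [5], [7]].

So P = [[1, 2, 3], [4, 6], [5], [7]].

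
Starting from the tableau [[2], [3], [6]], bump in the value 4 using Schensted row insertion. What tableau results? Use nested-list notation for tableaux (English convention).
4 is larger than every entry of row 1, so it is appended to row 1. The new tableau is [[2, 4], [3], [6]].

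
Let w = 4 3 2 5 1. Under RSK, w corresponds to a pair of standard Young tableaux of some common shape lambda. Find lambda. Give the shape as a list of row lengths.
Row-insert each entry into an empty tableau.

After inserting 4: P = [[4]].
After inserting 3: P = [[3], [4]].
After inserting 2: P = [[2], [3], [4]].
After inserting 5: P = [[2, 5], [3], [4]].
After inserting 1: P = [[1, 5], [2], [3], [4]].

The final insertion tableau P = [[1, 5], [2], [3], [4]] has shape [2, 1, 1, 1].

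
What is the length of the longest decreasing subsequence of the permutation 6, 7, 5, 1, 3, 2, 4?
4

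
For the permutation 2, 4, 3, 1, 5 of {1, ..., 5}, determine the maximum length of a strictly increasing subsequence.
3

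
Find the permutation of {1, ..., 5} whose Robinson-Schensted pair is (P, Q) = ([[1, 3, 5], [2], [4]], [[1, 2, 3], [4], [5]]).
Reverse the RSK construction: for i from n down to 1, find the cell of Q containing i, remove the entry at that cell from P, and reverse-bump it up through P; the value ejected from row 1 is w(i).

Step i=5: Q has 5 at row 3, column 1; remove 4 from row 3 of P and reverse-bump: 4 enters row 2 and ejects 2; 2 enters row 1 and ejects 1. So w(5) = 1. P is now [[2, 3, 5], [4]].
Step i=4: Q has 4 at row 2, column 1; remove 4 from row 2 of P and reverse-bump: 4 enters row 1 and ejects 3. So w(4) = 3. P is now [[2, 4, 5]].
Step i=3: Q has 3 at row 1, column 3; remove that cell from P, ejecting 5. So w(3) = 5. P is now [[2, 4]].
Step i=2: Q has 2 at row 1, column 2; remove that cell from P, ejecting 4. So w(2) = 4. P is now [[2]].
Step i=1: Q has 1 at row 1, column 1; remove that cell from P, ejecting 2. So w(1) = 2. P is now [].

So w = 2 4 5 3 1.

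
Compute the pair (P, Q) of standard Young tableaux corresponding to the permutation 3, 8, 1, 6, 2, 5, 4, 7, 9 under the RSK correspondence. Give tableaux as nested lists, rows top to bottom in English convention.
Insert each entry of the permutation into P by Schensted row insertion, recording in Q the position of each new cell.

Insert 3: appended to row 1. P = [[3]].
Insert 8: appended to row 1. P = [[3, 8]].
Insert 1: 1 bumps 3 from row 1; 3 starts row 2. P = [[1, 8], [3]].
Insert 6: 6 bumps 8 from row 1; 8 appends to row 2. P = [[1, 6], [3, 8]].
Insert 2: 2 bumps 6 from row 1; 6 bumps 8 from row 2; 8 starts row 3. P = [[1, 2], [3, 6], [8]].
Insert 5: appended to row 1. P = [[1, 2, 5], [3, 6], [8]].
Insert 4: 4 bumps 5 from row 1; 5 bumps 6 from row 2; 6 bumps 8 from row 3; 8 starts row 4. P = [[1, 2, 4], [3, 5], [6], [8]].
Insert 7: appended to row 1. P = [[1, 2, 4, 7], [3, 5], [6], [8]].
Insert 9: appended to row 1. P = [[1, 2, 4, 7, 9], [3, 5], [6], [8]].

So P = [[1, 2, 4, 7, 9], [3, 5], [6], [8]], Q = [[1, 2, 6, 8, 9], [3, 4], [5], [7]].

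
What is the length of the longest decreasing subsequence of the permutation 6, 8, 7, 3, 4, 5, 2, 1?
5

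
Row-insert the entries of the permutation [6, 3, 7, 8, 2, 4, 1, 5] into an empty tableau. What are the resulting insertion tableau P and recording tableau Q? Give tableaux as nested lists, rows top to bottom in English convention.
P = [[1, 4, 5], [2, 7, 8], [3], [6]], Q = [[1, 3, 4], [2, 6, 8], [5], [7]]

Insert each entry of the permutation into P by Schensted row insertion, recording in Q the position of each new cell.

Insert 6: appended to row 1. P = [[6]].
Insert 3: 3 bumps 6 from row 1; 6 starts row 2. P = [[3], [6]].
Insert 7: appended to row 1. P = [[3, 7], [6]].
Insert 8: appended to row 1. P = [[3, 7, 8], [6]].
Insert 2: 2 bumps 3 from row 1; 3 bumps 6 from row 2; 6 starts row 3. P = [[2, 7, 8], [3], [6]].
Insert 4: 4 bumps 7 from row 1; 7 appends to row 2. P = [[2, 4, 8], [3, 7], [6]].
Insert 1: 1 bumps 2 from row 1; 2 bumps 3 from row 2; 3 bumps 6 from row 3; 6 starts row 4. P = [[1, 4, 8], [2, 7], [3], [6]].
Insert 5: 5 bumps 8 from row 1; 8 appends to row 2. P = [[1, 4, 5], [2, 7, 8], [3], [6]].

So P = [[1, 4, 5], [2, 7, 8], [3], [6]], Q = [[1, 3, 4], [2, 6, 8], [5], [7]].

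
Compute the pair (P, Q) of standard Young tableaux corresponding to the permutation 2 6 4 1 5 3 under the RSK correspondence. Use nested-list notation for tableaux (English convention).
Insert each entry of the permutation into P by Schensted row insertion, recording in Q the position of each new cell.

Insert 2: appended to row 1. P = [[2]].
Insert 6: appended to row 1. P = [[2, 6]].
Insert 4: 4 bumps 6 from row 1; 6 starts row 2. P = [[2, 4], [6]].
Insert 1: 1 bumps 2 from row 1; 2 bumps 6 from row 2; 6 starts row 3. P = [[1, 4], [2], [6]].
Insert 5: appended to row 1. P = [[1, 4, 5], [2], [6]].
Insert 3: 3 bumps 4 from row 1; 4 appends to row 2. P = [[1, 3, 5], [2, 4], [6]].

So P = [[1, 3, 5], [2, 4], [6]], Q = [[1, 2, 5], [3, 6], [4]].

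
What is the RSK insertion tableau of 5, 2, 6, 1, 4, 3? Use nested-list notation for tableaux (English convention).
Insert 5: appended to row 1. P = [[5]].
Insert 2: 2 bumps 5 from row 1; 5 starts row 2. P = [[2], [5]].
Insert 6: appended to row 1. P = [[2, 6], [5]].
Insert 1: 1 bumps 2 from row 1; 2 bumps 5 from row 2; 5 starts row 3. P = [[1, 6], [2], [5]].
Insert 4: 4 bumps 6 from row 1; 6 appends to row 2. P = [[1, 4], [2, 6], [5]].
Insert 3: 3 bumps 4 from row 1; 4 bumps 6 from row 2; 6 appends to row 3. P = [[1, 3], [2, 4], [5, 6]].

So P = [[1, 3], [2, 4], [5, 6]].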